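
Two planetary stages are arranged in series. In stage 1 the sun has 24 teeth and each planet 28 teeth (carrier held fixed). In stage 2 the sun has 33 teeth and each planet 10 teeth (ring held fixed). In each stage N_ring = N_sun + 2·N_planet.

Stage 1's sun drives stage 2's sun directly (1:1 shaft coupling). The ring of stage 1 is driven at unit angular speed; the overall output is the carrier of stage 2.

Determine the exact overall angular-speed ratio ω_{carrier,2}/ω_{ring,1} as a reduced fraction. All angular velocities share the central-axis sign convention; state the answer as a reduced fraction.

-55/43

Stage 1: N_ring = 24 + 2·28 = 80
Stage 1: 24(ω_s−ω_c) = −80(ω_r−ω_c),  ω_c=0, ω_r=1
Stage 1: ω_s = 0 − (80/24)(1−0) = -10/3
  ⇒ ω_s¹/ω_r¹ = -10/3
Stage 2: N_ring = 33 + 2·10 = 53
Stage 2: 33(ω_s−ω_c) = −53(ω_r−ω_c),  ω_r=0, ω_s=1
Stage 2: 33(1−ω_c) = −53(0−ω_c)  ⇒  86ω_c = 33  ⇒  ω_c = 33/86
  ⇒ ω_c²/ω_s² = 33/86
Coupling ω_s² = ω_s¹ ⇒ overall = -10/3 × 33/86 = -55/43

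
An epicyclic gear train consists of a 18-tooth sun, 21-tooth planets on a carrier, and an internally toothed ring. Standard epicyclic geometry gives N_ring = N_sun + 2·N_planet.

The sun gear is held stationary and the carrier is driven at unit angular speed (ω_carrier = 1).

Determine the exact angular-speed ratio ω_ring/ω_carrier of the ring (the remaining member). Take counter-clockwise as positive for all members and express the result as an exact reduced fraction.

N_ring = 18 + 2·21 = 60
18(ω_s−ω_c) = −60(ω_r−ω_c),  ω_s=0, ω_c=1
ω_r = 1 − (18/60)(0−1) = 13/10
ω_r/ω_c = 13/10

13/10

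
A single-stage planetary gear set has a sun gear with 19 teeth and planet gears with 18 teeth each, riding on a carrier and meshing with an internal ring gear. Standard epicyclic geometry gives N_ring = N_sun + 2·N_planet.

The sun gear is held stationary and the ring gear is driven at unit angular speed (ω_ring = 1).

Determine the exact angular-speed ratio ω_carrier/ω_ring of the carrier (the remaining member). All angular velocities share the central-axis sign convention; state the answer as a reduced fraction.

N_ring = 19 + 2·18 = 55
19(ω_s−ω_c) = −55(ω_r−ω_c),  ω_s=0, ω_r=1
19(0−ω_c) = −55(1−ω_c)  ⇒  74ω_c = 55  ⇒  ω_c = 55/74
ω_c/ω_r = 55/74

55/74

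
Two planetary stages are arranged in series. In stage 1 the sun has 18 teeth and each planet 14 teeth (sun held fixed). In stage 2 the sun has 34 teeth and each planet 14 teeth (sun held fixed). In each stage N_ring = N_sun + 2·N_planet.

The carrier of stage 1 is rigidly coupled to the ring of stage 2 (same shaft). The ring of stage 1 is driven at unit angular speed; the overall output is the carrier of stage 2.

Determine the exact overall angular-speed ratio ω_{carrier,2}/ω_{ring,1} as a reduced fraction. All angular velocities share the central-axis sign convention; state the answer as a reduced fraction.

713/1536

Stage 1: N_ring = 18 + 2·14 = 46
Stage 1: 18(ω_s−ω_c) = −46(ω_r−ω_c),  ω_s=0, ω_r=1
Stage 1: 18(0−ω_c) = −46(1−ω_c)  ⇒  64ω_c = 46  ⇒  ω_c = 23/32
  ⇒ ω_c¹/ω_r¹ = 23/32
Stage 2: N_ring = 34 + 2·14 = 62
Stage 2: 34(ω_s−ω_c) = −62(ω_r−ω_c),  ω_s=0, ω_r=1
Stage 2: 34(0−ω_c) = −62(1−ω_c)  ⇒  96ω_c = 62  ⇒  ω_c = 31/48
  ⇒ ω_c²/ω_r² = 31/48
Coupling ω_r² = ω_c¹ ⇒ overall = 23/32 × 31/48 = 713/1536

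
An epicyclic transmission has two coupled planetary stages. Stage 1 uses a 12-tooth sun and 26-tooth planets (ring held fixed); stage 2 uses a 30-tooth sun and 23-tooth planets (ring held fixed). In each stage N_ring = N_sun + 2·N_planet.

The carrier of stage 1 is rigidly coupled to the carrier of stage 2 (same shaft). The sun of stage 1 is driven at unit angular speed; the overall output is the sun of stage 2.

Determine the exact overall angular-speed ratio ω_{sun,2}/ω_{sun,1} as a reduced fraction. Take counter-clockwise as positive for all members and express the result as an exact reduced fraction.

Stage 1: N_ring = 12 + 2·26 = 64
Stage 1: 12(ω_s−ω_c) = −64(ω_r−ω_c),  ω_r=0, ω_s=1
Stage 1: 12(1−ω_c) = −64(0−ω_c)  ⇒  76ω_c = 12  ⇒  ω_c = 3/19
  ⇒ ω_c¹/ω_s¹ = 3/19
Stage 2: N_ring = 30 + 2·23 = 76
Stage 2: 30(ω_s−ω_c) = −76(ω_r−ω_c),  ω_r=0, ω_c=1
Stage 2: ω_s = 1 − (76/30)(0−1) = 53/15
  ⇒ ω_s²/ω_c² = 53/15
Coupling ω_c² = ω_c¹ ⇒ overall = 3/19 × 53/15 = 53/95

53/95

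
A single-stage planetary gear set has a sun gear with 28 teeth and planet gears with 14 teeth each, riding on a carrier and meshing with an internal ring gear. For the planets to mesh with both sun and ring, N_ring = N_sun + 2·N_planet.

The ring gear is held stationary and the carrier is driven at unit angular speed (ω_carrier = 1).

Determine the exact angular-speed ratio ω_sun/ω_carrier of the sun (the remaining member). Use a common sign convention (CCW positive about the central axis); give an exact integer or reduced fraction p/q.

N_ring = 28 + 2·14 = 56
28(ω_s−ω_c) = −56(ω_r−ω_c),  ω_r=0, ω_c=1
ω_s = 1 − (56/28)(0−1) = 3
ω_s/ω_c = 3

3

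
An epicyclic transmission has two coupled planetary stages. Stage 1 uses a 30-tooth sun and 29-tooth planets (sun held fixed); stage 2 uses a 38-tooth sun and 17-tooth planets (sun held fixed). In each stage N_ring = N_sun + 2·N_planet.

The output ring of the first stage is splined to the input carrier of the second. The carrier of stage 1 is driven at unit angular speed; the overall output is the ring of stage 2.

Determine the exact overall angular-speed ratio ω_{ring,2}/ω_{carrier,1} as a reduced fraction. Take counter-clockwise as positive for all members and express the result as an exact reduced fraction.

Stage 1: N_ring = 30 + 2·29 = 88
Stage 1: 30(ω_s−ω_c) = −88(ω_r−ω_c),  ω_s=0, ω_c=1
Stage 1: ω_r = 1 − (30/88)(0−1) = 59/44
  ⇒ ω_r¹/ω_c¹ = 59/44
Stage 2: N_ring = 38 + 2·17 = 72
Stage 2: 38(ω_s−ω_c) = −72(ω_r−ω_c),  ω_s=0, ω_c=1
Stage 2: ω_r = 1 − (38/72)(0−1) = 55/36
  ⇒ ω_r²/ω_c² = 55/36
Coupling ω_c² = ω_r¹ ⇒ overall = 59/44 × 55/36 = 295/144

295/144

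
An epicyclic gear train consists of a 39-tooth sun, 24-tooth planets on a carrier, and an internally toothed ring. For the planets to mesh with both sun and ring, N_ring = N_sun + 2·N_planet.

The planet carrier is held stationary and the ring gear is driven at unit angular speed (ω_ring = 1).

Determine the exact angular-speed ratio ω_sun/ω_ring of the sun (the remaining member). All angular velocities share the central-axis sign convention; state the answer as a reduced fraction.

N_ring = 39 + 2·24 = 87
39(ω_s−ω_c) = −87(ω_r−ω_c),  ω_c=0, ω_r=1
ω_s = 0 − (87/39)(1−0) = -29/13
ω_s/ω_r = -29/13

-29/13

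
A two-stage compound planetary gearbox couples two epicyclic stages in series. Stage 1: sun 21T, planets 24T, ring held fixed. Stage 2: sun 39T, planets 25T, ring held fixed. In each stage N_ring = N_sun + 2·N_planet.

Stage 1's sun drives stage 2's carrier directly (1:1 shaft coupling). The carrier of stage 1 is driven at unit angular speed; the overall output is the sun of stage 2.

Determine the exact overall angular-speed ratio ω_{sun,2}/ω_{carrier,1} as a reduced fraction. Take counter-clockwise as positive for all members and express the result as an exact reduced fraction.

Stage 1: N_ring = 21 + 2·24 = 69
Stage 1: 21(ω_s−ω_c) = −69(ω_r−ω_c),  ω_r=0, ω_c=1
Stage 1: ω_s = 1 − (69/21)(0−1) = 30/7
  ⇒ ω_s¹/ω_c¹ = 30/7
Stage 2: N_ring = 39 + 2·25 = 89
Stage 2: 39(ω_s−ω_c) = −89(ω_r−ω_c),  ω_r=0, ω_c=1
Stage 2: ω_s = 1 − (89/39)(0−1) = 128/39
  ⇒ ω_s²/ω_c² = 128/39
Coupling ω_c² = ω_s¹ ⇒ overall = 30/7 × 128/39 = 1280/91

1280/91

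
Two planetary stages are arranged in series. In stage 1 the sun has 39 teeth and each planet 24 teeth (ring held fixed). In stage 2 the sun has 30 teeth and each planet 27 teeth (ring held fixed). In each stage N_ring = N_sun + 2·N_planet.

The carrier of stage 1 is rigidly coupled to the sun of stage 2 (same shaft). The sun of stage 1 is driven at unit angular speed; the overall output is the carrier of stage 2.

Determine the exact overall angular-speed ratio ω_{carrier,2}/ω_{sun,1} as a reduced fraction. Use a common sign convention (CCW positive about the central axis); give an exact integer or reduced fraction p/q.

65/798

Stage 1: N_ring = 39 + 2·24 = 87
Stage 1: 39(ω_s−ω_c) = −87(ω_r−ω_c),  ω_r=0, ω_s=1
Stage 1: 39(1−ω_c) = −87(0−ω_c)  ⇒  126ω_c = 39  ⇒  ω_c = 13/42
  ⇒ ω_c¹/ω_s¹ = 13/42
Stage 2: N_ring = 30 + 2·27 = 84
Stage 2: 30(ω_s−ω_c) = −84(ω_r−ω_c),  ω_r=0, ω_s=1
Stage 2: 30(1−ω_c) = −84(0−ω_c)  ⇒  114ω_c = 30  ⇒  ω_c = 5/19
  ⇒ ω_c²/ω_s² = 5/19
Coupling ω_s² = ω_c¹ ⇒ overall = 13/42 × 5/19 = 65/798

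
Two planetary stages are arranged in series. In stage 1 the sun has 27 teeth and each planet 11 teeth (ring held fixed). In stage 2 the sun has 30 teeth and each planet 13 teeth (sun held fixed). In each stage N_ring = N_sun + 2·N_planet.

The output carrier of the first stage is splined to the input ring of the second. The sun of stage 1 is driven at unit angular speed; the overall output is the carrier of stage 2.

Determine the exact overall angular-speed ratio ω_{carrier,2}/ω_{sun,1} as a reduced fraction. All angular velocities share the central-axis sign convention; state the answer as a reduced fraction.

Stage 1: N_ring = 27 + 2·11 = 49
Stage 1: 27(ω_s−ω_c) = −49(ω_r−ω_c),  ω_r=0, ω_s=1
Stage 1: 27(1−ω_c) = −49(0−ω_c)  ⇒  76ω_c = 27  ⇒  ω_c = 27/76
  ⇒ ω_c¹/ω_s¹ = 27/76
Stage 2: N_ring = 30 + 2·13 = 56
Stage 2: 30(ω_s−ω_c) = −56(ω_r−ω_c),  ω_s=0, ω_r=1
Stage 2: 30(0−ω_c) = −56(1−ω_c)  ⇒  86ω_c = 56  ⇒  ω_c = 28/43
  ⇒ ω_c²/ω_r² = 28/43
Coupling ω_r² = ω_c¹ ⇒ overall = 27/76 × 28/43 = 189/817

189/817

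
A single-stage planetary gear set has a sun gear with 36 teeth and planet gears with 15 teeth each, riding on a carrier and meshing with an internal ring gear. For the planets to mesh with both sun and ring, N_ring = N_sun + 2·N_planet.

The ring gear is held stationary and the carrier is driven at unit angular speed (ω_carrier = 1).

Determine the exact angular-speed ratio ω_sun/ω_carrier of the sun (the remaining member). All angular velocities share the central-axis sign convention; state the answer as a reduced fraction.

N_ring = 36 + 2·15 = 66
36(ω_s−ω_c) = −66(ω_r−ω_c),  ω_r=0, ω_c=1
ω_s = 1 − (66/36)(0−1) = 17/6
ω_s/ω_c = 17/6

17/6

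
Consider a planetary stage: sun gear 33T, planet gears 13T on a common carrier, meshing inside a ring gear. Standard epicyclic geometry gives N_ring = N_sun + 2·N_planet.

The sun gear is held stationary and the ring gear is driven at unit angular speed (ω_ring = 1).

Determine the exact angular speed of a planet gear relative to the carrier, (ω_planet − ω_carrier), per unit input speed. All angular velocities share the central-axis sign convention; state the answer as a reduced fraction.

N_ring = 33 + 2·13 = 59
33(ω_s−ω_c) = −59(ω_r−ω_c),  ω_s=0, ω_r=1
33(0−ω_c) = −59(1−ω_c)  ⇒  92ω_c = 59  ⇒  ω_c = 59/92
sun–planet: 33·(0−59/92) = −13·(ω_p−ω_c)  ⇒  ω_p−ω_c = −(33/13)·(-59/92) = 1947/1196

1947/1196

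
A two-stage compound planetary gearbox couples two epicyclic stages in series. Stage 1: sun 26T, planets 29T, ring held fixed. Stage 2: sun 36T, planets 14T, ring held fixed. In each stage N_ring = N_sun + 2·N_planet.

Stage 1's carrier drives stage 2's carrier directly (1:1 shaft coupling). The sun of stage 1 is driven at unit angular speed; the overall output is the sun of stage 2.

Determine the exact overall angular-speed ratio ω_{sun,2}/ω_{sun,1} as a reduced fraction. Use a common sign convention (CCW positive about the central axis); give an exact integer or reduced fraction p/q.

Stage 1: N_ring = 26 + 2·29 = 84
Stage 1: 26(ω_s−ω_c) = −84(ω_r−ω_c),  ω_r=0, ω_s=1
Stage 1: 26(1−ω_c) = −84(0−ω_c)  ⇒  110ω_c = 26  ⇒  ω_c = 13/55
  ⇒ ω_c¹/ω_s¹ = 13/55
Stage 2: N_ring = 36 + 2·14 = 64
Stage 2: 36(ω_s−ω_c) = −64(ω_r−ω_c),  ω_r=0, ω_c=1
Stage 2: ω_s = 1 − (64/36)(0−1) = 25/9
  ⇒ ω_s²/ω_c² = 25/9
Coupling ω_c² = ω_c¹ ⇒ overall = 13/55 × 25/9 = 65/99

65/99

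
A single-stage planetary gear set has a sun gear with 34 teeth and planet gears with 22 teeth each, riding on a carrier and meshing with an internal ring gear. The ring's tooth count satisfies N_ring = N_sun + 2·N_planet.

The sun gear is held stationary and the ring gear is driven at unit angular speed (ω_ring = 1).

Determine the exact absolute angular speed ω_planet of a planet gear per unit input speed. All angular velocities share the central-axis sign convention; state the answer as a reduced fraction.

39/22

N_ring = 34 + 2·22 = 78
34(ω_s−ω_c) = −78(ω_r−ω_c),  ω_s=0, ω_r=1
34(0−ω_c) = −78(1−ω_c)  ⇒  112ω_c = 78  ⇒  ω_c = 39/56
sun–planet: 34·(0−39/56) = −22·(ω_p−ω_c)  ⇒  ω_p−ω_c = −(34/22)·(-39/56) = 663/616
ω_p = 39/56 + 663/616 = 39/22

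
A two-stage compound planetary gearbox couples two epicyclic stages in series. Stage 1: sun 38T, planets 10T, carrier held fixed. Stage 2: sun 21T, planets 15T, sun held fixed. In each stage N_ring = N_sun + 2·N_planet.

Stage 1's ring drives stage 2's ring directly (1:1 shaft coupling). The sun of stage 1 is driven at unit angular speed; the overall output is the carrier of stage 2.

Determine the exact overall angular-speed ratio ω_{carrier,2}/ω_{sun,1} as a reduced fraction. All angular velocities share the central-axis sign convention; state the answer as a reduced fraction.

-323/696

Stage 1: N_ring = 38 + 2·10 = 58
Stage 1: 38(ω_s−ω_c) = −58(ω_r−ω_c),  ω_c=0, ω_s=1
Stage 1: ω_r = 0 − (38/58)(1−0) = -19/29
  ⇒ ω_r¹/ω_s¹ = -19/29
Stage 2: N_ring = 21 + 2·15 = 51
Stage 2: 21(ω_s−ω_c) = −51(ω_r−ω_c),  ω_s=0, ω_r=1
Stage 2: 21(0−ω_c) = −51(1−ω_c)  ⇒  72ω_c = 51  ⇒  ω_c = 17/24
  ⇒ ω_c²/ω_r² = 17/24
Coupling ω_r² = ω_r¹ ⇒ overall = -19/29 × 17/24 = -323/696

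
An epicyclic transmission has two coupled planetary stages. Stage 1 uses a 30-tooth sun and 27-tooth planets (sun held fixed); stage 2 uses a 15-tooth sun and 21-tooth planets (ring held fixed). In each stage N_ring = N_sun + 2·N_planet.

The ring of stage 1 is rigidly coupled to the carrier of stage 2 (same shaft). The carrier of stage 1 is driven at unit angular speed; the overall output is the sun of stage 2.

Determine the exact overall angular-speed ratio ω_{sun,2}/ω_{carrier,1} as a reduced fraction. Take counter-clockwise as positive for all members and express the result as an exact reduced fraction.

Stage 1: N_ring = 30 + 2·27 = 84
Stage 1: 30(ω_s−ω_c) = −84(ω_r−ω_c),  ω_s=0, ω_c=1
Stage 1: ω_r = 1 − (30/84)(0−1) = 19/14
  ⇒ ω_r¹/ω_c¹ = 19/14
Stage 2: N_ring = 15 + 2·21 = 57
Stage 2: 15(ω_s−ω_c) = −57(ω_r−ω_c),  ω_r=0, ω_c=1
Stage 2: ω_s = 1 − (57/15)(0−1) = 24/5
  ⇒ ω_s²/ω_c² = 24/5
Coupling ω_c² = ω_r¹ ⇒ overall = 19/14 × 24/5 = 228/35

228/35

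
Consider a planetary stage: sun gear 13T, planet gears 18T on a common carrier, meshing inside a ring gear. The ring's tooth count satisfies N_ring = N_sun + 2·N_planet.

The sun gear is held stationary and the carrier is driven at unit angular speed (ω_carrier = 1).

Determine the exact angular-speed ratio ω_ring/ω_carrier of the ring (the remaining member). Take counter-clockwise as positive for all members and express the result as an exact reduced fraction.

N_ring = 13 + 2·18 = 49
13(ω_s−ω_c) = −49(ω_r−ω_c),  ω_s=0, ω_c=1
ω_r = 1 − (13/49)(0−1) = 62/49
ω_r/ω_c = 62/49

62/49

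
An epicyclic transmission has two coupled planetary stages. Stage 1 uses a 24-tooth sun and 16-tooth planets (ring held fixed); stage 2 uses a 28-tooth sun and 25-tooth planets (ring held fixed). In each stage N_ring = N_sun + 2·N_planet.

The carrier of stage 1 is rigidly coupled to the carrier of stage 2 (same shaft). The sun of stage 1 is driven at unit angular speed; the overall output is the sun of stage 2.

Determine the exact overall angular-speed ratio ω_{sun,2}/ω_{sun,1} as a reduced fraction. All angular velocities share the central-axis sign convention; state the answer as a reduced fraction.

Stage 1: N_ring = 24 + 2·16 = 56
Stage 1: 24(ω_s−ω_c) = −56(ω_r−ω_c),  ω_r=0, ω_s=1
Stage 1: 24(1−ω_c) = −56(0−ω_c)  ⇒  80ω_c = 24  ⇒  ω_c = 3/10
  ⇒ ω_c¹/ω_s¹ = 3/10
Stage 2: N_ring = 28 + 2·25 = 78
Stage 2: 28(ω_s−ω_c) = −78(ω_r−ω_c),  ω_r=0, ω_c=1
Stage 2: ω_s = 1 − (78/28)(0−1) = 53/14
  ⇒ ω_s²/ω_c² = 53/14
Coupling ω_c² = ω_c¹ ⇒ overall = 3/10 × 53/14 = 159/140

159/140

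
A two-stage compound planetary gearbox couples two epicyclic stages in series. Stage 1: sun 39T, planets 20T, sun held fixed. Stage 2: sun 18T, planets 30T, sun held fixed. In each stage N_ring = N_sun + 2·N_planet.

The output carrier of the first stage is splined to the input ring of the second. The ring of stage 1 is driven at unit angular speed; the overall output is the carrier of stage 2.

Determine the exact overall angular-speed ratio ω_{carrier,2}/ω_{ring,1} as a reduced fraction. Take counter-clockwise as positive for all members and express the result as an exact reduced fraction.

1027/1888

Stage 1: N_ring = 39 + 2·20 = 79
Stage 1: 39(ω_s−ω_c) = −79(ω_r−ω_c),  ω_s=0, ω_r=1
Stage 1: 39(0−ω_c) = −79(1−ω_c)  ⇒  118ω_c = 79  ⇒  ω_c = 79/118
  ⇒ ω_c¹/ω_r¹ = 79/118
Stage 2: N_ring = 18 + 2·30 = 78
Stage 2: 18(ω_s−ω_c) = −78(ω_r−ω_c),  ω_s=0, ω_r=1
Stage 2: 18(0−ω_c) = −78(1−ω_c)  ⇒  96ω_c = 78  ⇒  ω_c = 13/16
  ⇒ ω_c²/ω_r² = 13/16
Coupling ω_r² = ω_c¹ ⇒ overall = 79/118 × 13/16 = 1027/1888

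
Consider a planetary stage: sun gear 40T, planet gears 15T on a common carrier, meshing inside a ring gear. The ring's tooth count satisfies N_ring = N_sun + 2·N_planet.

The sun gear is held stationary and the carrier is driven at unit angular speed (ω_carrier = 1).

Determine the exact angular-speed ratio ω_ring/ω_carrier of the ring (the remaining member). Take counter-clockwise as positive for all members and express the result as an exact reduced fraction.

N_ring = 40 + 2·15 = 70
40(ω_s−ω_c) = −70(ω_r−ω_c),  ω_s=0, ω_c=1
ω_r = 1 − (40/70)(0−1) = 11/7
ω_r/ω_c = 11/7

11/7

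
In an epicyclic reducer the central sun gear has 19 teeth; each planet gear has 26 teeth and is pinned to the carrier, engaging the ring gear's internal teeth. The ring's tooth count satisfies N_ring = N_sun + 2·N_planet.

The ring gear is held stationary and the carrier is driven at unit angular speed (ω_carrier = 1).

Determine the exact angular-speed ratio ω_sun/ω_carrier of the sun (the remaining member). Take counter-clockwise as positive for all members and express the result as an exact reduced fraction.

N_ring = 19 + 2·26 = 71
19(ω_s−ω_c) = −71(ω_r−ω_c),  ω_r=0, ω_c=1
ω_s = 1 − (71/19)(0−1) = 90/19
ω_s/ω_c = 90/19

90/19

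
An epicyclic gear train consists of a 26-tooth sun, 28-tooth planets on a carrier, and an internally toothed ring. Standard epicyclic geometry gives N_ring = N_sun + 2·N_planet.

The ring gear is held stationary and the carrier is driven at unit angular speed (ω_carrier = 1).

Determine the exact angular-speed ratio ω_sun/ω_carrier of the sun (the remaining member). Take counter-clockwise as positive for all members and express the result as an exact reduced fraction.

54/13

N_ring = 26 + 2·28 = 82
26(ω_s−ω_c) = −82(ω_r−ω_c),  ω_r=0, ω_c=1
ω_s = 1 − (82/26)(0−1) = 54/13
ω_s/ω_c = 54/13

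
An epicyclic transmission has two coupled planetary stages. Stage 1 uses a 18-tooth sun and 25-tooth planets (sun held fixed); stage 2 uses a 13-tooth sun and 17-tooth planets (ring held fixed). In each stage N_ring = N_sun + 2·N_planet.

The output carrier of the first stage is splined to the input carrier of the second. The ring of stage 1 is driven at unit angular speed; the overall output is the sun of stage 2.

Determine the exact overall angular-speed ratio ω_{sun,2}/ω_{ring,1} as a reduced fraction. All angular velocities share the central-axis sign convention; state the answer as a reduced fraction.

Stage 1: N_ring = 18 + 2·25 = 68
Stage 1: 18(ω_s−ω_c) = −68(ω_r−ω_c),  ω_s=0, ω_r=1
Stage 1: 18(0−ω_c) = −68(1−ω_c)  ⇒  86ω_c = 68  ⇒  ω_c = 34/43
  ⇒ ω_c¹/ω_r¹ = 34/43
Stage 2: N_ring = 13 + 2·17 = 47
Stage 2: 13(ω_s−ω_c) = −47(ω_r−ω_c),  ω_r=0, ω_c=1
Stage 2: ω_s = 1 − (47/13)(0−1) = 60/13
  ⇒ ω_s²/ω_c² = 60/13
Coupling ω_c² = ω_c¹ ⇒ overall = 34/43 × 60/13 = 2040/559

2040/559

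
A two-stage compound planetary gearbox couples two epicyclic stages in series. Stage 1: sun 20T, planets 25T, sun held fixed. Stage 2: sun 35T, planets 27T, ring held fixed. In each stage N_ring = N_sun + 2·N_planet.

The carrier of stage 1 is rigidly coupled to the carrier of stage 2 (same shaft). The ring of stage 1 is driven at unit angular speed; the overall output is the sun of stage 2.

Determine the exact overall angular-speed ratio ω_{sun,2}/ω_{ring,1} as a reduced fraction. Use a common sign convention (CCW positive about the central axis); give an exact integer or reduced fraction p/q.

124/45

Stage 1: N_ring = 20 + 2·25 = 70
Stage 1: 20(ω_s−ω_c) = −70(ω_r−ω_c),  ω_s=0, ω_r=1
Stage 1: 20(0−ω_c) = −70(1−ω_c)  ⇒  90ω_c = 70  ⇒  ω_c = 7/9
  ⇒ ω_c¹/ω_r¹ = 7/9
Stage 2: N_ring = 35 + 2·27 = 89
Stage 2: 35(ω_s−ω_c) = −89(ω_r−ω_c),  ω_r=0, ω_c=1
Stage 2: ω_s = 1 − (89/35)(0−1) = 124/35
  ⇒ ω_s²/ω_c² = 124/35
Coupling ω_c² = ω_c¹ ⇒ overall = 7/9 × 124/35 = 124/45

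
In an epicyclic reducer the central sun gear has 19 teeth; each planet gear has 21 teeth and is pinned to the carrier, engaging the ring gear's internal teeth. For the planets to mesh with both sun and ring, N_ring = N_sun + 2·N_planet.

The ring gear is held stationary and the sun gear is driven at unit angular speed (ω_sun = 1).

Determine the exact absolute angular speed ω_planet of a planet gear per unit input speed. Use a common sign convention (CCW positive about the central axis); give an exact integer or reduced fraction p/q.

-19/42

N_ring = 19 + 2·21 = 61
19(ω_s−ω_c) = −61(ω_r−ω_c),  ω_r=0, ω_s=1
19(1−ω_c) = −61(0−ω_c)  ⇒  80ω_c = 19  ⇒  ω_c = 19/80
sun–planet: 19·(1−19/80) = −21·(ω_p−ω_c)  ⇒  ω_p−ω_c = −(19/21)·(61/80) = -1159/1680
ω_p = 19/80 − 1159/1680 = -19/42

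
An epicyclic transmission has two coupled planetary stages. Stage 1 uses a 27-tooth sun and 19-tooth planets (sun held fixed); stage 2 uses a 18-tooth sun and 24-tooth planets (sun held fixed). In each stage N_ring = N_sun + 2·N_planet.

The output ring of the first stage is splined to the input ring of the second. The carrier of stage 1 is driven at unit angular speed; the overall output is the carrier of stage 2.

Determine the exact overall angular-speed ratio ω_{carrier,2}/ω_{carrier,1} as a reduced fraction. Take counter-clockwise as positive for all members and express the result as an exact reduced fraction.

506/455

Stage 1: N_ring = 27 + 2·19 = 65
Stage 1: 27(ω_s−ω_c) = −65(ω_r−ω_c),  ω_s=0, ω_c=1
Stage 1: ω_r = 1 − (27/65)(0−1) = 92/65
  ⇒ ω_r¹/ω_c¹ = 92/65
Stage 2: N_ring = 18 + 2·24 = 66
Stage 2: 18(ω_s−ω_c) = −66(ω_r−ω_c),  ω_s=0, ω_r=1
Stage 2: 18(0−ω_c) = −66(1−ω_c)  ⇒  84ω_c = 66  ⇒  ω_c = 11/14
  ⇒ ω_c²/ω_r² = 11/14
Coupling ω_r² = ω_r¹ ⇒ overall = 92/65 × 11/14 = 506/455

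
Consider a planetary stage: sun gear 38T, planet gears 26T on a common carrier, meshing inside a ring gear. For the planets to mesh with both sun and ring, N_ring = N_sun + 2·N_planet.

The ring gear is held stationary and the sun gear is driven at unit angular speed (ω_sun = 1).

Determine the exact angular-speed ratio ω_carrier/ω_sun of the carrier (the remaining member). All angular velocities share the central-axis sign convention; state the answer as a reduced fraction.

N_ring = 38 + 2·26 = 90
38(ω_s−ω_c) = −90(ω_r−ω_c),  ω_r=0, ω_s=1
38(1−ω_c) = −90(0−ω_c)  ⇒  128ω_c = 38  ⇒  ω_c = 19/64
ω_c/ω_s = 19/64

19/64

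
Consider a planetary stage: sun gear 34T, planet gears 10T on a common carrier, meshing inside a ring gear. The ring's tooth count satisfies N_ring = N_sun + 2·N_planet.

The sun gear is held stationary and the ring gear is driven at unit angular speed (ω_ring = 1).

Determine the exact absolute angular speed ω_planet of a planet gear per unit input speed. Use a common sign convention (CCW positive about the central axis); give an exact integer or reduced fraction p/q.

27/10

N_ring = 34 + 2·10 = 54
34(ω_s−ω_c) = −54(ω_r−ω_c),  ω_s=0, ω_r=1
34(0−ω_c) = −54(1−ω_c)  ⇒  88ω_c = 54  ⇒  ω_c = 27/44
sun–planet: 34·(0−27/44) = −10·(ω_p−ω_c)  ⇒  ω_p−ω_c = −(34/10)·(-27/44) = 459/220
ω_p = 27/44 + 459/220 = 27/10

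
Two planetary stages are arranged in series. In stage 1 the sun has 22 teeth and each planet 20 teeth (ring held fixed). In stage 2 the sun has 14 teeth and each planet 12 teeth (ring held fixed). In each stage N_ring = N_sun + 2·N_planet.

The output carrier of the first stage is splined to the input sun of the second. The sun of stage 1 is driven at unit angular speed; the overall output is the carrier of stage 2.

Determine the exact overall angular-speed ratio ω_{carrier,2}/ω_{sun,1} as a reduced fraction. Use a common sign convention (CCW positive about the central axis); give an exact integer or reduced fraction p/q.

11/156

Stage 1: N_ring = 22 + 2·20 = 62
Stage 1: 22(ω_s−ω_c) = −62(ω_r−ω_c),  ω_r=0, ω_s=1
Stage 1: 22(1−ω_c) = −62(0−ω_c)  ⇒  84ω_c = 22  ⇒  ω_c = 11/42
  ⇒ ω_c¹/ω_s¹ = 11/42
Stage 2: N_ring = 14 + 2·12 = 38
Stage 2: 14(ω_s−ω_c) = −38(ω_r−ω_c),  ω_r=0, ω_s=1
Stage 2: 14(1−ω_c) = −38(0−ω_c)  ⇒  52ω_c = 14  ⇒  ω_c = 7/26
  ⇒ ω_c²/ω_s² = 7/26
Coupling ω_s² = ω_c¹ ⇒ overall = 11/42 × 7/26 = 11/156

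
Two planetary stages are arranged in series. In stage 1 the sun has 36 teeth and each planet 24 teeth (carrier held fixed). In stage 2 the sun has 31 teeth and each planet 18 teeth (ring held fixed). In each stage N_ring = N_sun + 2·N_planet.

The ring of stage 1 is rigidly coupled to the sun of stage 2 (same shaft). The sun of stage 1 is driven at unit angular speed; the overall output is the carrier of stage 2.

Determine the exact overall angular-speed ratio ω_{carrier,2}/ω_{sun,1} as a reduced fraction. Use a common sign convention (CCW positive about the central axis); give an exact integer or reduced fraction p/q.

Stage 1: N_ring = 36 + 2·24 = 84
Stage 1: 36(ω_s−ω_c) = −84(ω_r−ω_c),  ω_c=0, ω_s=1
Stage 1: ω_r = 0 − (36/84)(1−0) = -3/7
  ⇒ ω_r¹/ω_s¹ = -3/7
Stage 2: N_ring = 31 + 2·18 = 67
Stage 2: 31(ω_s−ω_c) = −67(ω_r−ω_c),  ω_r=0, ω_s=1
Stage 2: 31(1−ω_c) = −67(0−ω_c)  ⇒  98ω_c = 31  ⇒  ω_c = 31/98
  ⇒ ω_c²/ω_s² = 31/98
Coupling ω_s² = ω_r¹ ⇒ overall = -3/7 × 31/98 = -93/686

-93/686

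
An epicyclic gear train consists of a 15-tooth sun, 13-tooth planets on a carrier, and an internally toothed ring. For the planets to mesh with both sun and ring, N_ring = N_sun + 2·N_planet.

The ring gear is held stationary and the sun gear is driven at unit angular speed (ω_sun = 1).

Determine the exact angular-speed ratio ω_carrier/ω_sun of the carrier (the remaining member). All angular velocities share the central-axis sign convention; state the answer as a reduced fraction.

N_ring = 15 + 2·13 = 41
15(ω_s−ω_c) = −41(ω_r−ω_c),  ω_r=0, ω_s=1
15(1−ω_c) = −41(0−ω_c)  ⇒  56ω_c = 15  ⇒  ω_c = 15/56
ω_c/ω_s = 15/56

15/56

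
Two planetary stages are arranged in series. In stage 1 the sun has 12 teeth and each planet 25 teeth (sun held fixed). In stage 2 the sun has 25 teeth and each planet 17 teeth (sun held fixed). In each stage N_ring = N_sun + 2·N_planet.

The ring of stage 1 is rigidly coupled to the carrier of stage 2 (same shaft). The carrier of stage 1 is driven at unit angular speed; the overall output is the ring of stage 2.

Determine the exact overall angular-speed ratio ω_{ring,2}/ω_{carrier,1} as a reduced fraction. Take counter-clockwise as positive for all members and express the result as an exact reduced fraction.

Stage 1: N_ring = 12 + 2·25 = 62
Stage 1: 12(ω_s−ω_c) = −62(ω_r−ω_c),  ω_s=0, ω_c=1
Stage 1: ω_r = 1 − (12/62)(0−1) = 37/31
  ⇒ ω_r¹/ω_c¹ = 37/31
Stage 2: N_ring = 25 + 2·17 = 59
Stage 2: 25(ω_s−ω_c) = −59(ω_r−ω_c),  ω_s=0, ω_c=1
Stage 2: ω_r = 1 − (25/59)(0−1) = 84/59
  ⇒ ω_r²/ω_c² = 84/59
Coupling ω_c² = ω_r¹ ⇒ overall = 37/31 × 84/59 = 3108/1829

3108/1829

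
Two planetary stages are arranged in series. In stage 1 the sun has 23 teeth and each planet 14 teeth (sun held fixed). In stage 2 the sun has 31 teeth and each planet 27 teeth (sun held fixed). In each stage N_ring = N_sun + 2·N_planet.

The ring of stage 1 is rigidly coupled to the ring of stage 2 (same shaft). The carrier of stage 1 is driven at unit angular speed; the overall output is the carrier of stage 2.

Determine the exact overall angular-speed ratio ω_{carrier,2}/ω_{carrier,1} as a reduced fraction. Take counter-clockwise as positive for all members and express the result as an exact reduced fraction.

185/174

Stage 1: N_ring = 23 + 2·14 = 51
Stage 1: 23(ω_s−ω_c) = −51(ω_r−ω_c),  ω_s=0, ω_c=1
Stage 1: ω_r = 1 − (23/51)(0−1) = 74/51
  ⇒ ω_r¹/ω_c¹ = 74/51
Stage 2: N_ring = 31 + 2·27 = 85
Stage 2: 31(ω_s−ω_c) = −85(ω_r−ω_c),  ω_s=0, ω_r=1
Stage 2: 31(0−ω_c) = −85(1−ω_c)  ⇒  116ω_c = 85  ⇒  ω_c = 85/116
  ⇒ ω_c²/ω_r² = 85/116
Coupling ω_r² = ω_r¹ ⇒ overall = 74/51 × 85/116 = 185/174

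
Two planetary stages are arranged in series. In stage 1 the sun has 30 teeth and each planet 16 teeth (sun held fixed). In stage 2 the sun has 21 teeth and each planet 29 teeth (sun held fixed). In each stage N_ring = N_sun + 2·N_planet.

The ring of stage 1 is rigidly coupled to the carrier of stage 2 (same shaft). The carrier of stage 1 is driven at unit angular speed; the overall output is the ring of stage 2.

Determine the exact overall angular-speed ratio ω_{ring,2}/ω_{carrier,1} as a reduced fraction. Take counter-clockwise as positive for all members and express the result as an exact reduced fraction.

4600/2449

Stage 1: N_ring = 30 + 2·16 = 62
Stage 1: 30(ω_s−ω_c) = −62(ω_r−ω_c),  ω_s=0, ω_c=1
Stage 1: ω_r = 1 − (30/62)(0−1) = 46/31
  ⇒ ω_r¹/ω_c¹ = 46/31
Stage 2: N_ring = 21 + 2·29 = 79
Stage 2: 21(ω_s−ω_c) = −79(ω_r−ω_c),  ω_s=0, ω_c=1
Stage 2: ω_r = 1 − (21/79)(0−1) = 100/79
  ⇒ ω_r²/ω_c² = 100/79
Coupling ω_c² = ω_r¹ ⇒ overall = 46/31 × 100/79 = 4600/2449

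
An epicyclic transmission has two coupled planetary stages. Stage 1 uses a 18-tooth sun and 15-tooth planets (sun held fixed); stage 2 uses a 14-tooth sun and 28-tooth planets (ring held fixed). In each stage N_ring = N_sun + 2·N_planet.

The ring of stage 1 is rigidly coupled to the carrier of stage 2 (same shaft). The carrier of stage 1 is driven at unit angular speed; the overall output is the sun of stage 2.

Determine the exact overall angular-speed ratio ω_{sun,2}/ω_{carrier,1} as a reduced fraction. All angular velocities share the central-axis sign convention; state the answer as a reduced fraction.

33/4

Stage 1: N_ring = 18 + 2·15 = 48
Stage 1: 18(ω_s−ω_c) = −48(ω_r−ω_c),  ω_s=0, ω_c=1
Stage 1: ω_r = 1 − (18/48)(0−1) = 11/8
  ⇒ ω_r¹/ω_c¹ = 11/8
Stage 2: N_ring = 14 + 2·28 = 70
Stage 2: 14(ω_s−ω_c) = −70(ω_r−ω_c),  ω_r=0, ω_c=1
Stage 2: ω_s = 1 − (70/14)(0−1) = 6
  ⇒ ω_s²/ω_c² = 6
Coupling ω_c² = ω_r¹ ⇒ overall = 11/8 × 6 = 33/4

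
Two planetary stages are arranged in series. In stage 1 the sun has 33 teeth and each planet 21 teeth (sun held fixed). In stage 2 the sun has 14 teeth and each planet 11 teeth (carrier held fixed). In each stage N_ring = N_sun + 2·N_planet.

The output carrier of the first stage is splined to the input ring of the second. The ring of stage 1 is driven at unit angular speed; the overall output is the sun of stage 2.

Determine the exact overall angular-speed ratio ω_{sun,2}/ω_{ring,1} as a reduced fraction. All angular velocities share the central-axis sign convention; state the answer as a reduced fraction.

Stage 1: N_ring = 33 + 2·21 = 75
Stage 1: 33(ω_s−ω_c) = −75(ω_r−ω_c),  ω_s=0, ω_r=1
Stage 1: 33(0−ω_c) = −75(1−ω_c)  ⇒  108ω_c = 75  ⇒  ω_c = 25/36
  ⇒ ω_c¹/ω_r¹ = 25/36
Stage 2: N_ring = 14 + 2·11 = 36
Stage 2: 14(ω_s−ω_c) = −36(ω_r−ω_c),  ω_c=0, ω_r=1
Stage 2: ω_s = 0 − (36/14)(1−0) = -18/7
  ⇒ ω_s²/ω_r² = -18/7
Coupling ω_r² = ω_c¹ ⇒ overall = 25/36 × -18/7 = -25/14

-25/14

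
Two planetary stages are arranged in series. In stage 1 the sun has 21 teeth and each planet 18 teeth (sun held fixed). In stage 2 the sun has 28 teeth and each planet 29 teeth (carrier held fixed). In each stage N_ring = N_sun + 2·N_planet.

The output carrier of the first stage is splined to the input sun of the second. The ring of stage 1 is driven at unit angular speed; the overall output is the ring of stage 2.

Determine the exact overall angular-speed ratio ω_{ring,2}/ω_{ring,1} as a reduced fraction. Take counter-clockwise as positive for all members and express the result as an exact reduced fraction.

Stage 1: N_ring = 21 + 2·18 = 57
Stage 1: 21(ω_s−ω_c) = −57(ω_r−ω_c),  ω_s=0, ω_r=1
Stage 1: 21(0−ω_c) = −57(1−ω_c)  ⇒  78ω_c = 57  ⇒  ω_c = 19/26
  ⇒ ω_c¹/ω_r¹ = 19/26
Stage 2: N_ring = 28 + 2·29 = 86
Stage 2: 28(ω_s−ω_c) = −86(ω_r−ω_c),  ω_c=0, ω_s=1
Stage 2: ω_r = 0 − (28/86)(1−0) = -14/43
  ⇒ ω_r²/ω_s² = -14/43
Coupling ω_s² = ω_c¹ ⇒ overall = 19/26 × -14/43 = -133/559

-133/559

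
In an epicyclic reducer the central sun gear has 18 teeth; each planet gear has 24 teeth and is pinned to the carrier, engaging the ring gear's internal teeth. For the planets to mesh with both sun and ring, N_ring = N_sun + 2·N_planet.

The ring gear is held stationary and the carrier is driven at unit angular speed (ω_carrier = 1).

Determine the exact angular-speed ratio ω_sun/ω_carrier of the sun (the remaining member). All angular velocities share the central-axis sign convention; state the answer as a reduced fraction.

14/3

N_ring = 18 + 2·24 = 66
18(ω_s−ω_c) = −66(ω_r−ω_c),  ω_r=0, ω_c=1
ω_s = 1 − (66/18)(0−1) = 14/3
ω_s/ω_c = 14/3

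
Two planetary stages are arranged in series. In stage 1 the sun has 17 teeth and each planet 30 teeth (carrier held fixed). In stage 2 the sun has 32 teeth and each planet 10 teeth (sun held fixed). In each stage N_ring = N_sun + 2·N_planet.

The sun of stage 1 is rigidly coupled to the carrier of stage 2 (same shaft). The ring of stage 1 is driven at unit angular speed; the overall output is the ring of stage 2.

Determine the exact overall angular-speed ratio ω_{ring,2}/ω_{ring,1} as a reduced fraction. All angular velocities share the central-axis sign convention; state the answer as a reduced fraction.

-1617/221

Stage 1: N_ring = 17 + 2·30 = 77
Stage 1: 17(ω_s−ω_c) = −77(ω_r−ω_c),  ω_c=0, ω_r=1
Stage 1: ω_s = 0 − (77/17)(1−0) = -77/17
  ⇒ ω_s¹/ω_r¹ = -77/17
Stage 2: N_ring = 32 + 2·10 = 52
Stage 2: 32(ω_s−ω_c) = −52(ω_r−ω_c),  ω_s=0, ω_c=1
Stage 2: ω_r = 1 − (32/52)(0−1) = 21/13
  ⇒ ω_r²/ω_c² = 21/13
Coupling ω_c² = ω_s¹ ⇒ overall = -77/17 × 21/13 = -1617/221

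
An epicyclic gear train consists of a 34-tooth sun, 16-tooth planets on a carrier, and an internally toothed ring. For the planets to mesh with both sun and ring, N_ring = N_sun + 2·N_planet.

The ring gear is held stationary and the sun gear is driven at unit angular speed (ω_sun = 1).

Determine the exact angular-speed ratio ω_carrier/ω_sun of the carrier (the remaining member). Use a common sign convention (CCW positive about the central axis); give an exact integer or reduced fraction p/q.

N_ring = 34 + 2·16 = 66
34(ω_s−ω_c) = −66(ω_r−ω_c),  ω_r=0, ω_s=1
34(1−ω_c) = −66(0−ω_c)  ⇒  100ω_c = 34  ⇒  ω_c = 17/50
ω_c/ω_s = 17/50

17/50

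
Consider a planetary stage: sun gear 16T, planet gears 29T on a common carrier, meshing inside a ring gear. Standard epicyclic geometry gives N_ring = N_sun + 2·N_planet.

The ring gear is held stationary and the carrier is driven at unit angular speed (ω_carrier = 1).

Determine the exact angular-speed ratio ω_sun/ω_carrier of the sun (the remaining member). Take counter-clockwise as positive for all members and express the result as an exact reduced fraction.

N_ring = 16 + 2·29 = 74
16(ω_s−ω_c) = −74(ω_r−ω_c),  ω_r=0, ω_c=1
ω_s = 1 − (74/16)(0−1) = 45/8
ω_s/ω_c = 45/8

45/8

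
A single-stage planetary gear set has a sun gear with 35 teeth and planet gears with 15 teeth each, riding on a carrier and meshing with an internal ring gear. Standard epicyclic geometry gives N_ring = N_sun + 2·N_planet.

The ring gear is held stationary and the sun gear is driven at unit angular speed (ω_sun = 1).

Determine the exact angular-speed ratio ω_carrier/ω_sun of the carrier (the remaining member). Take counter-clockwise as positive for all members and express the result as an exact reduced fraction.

N_ring = 35 + 2·15 = 65
35(ω_s−ω_c) = −65(ω_r−ω_c),  ω_r=0, ω_s=1
35(1−ω_c) = −65(0−ω_c)  ⇒  100ω_c = 35  ⇒  ω_c = 7/20
ω_c/ω_s = 7/20

7/20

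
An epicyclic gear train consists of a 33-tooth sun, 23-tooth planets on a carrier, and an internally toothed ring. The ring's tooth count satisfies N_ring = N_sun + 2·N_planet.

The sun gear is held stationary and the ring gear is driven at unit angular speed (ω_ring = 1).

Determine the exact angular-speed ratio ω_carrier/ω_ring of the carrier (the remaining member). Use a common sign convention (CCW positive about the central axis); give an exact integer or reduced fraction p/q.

79/112

N_ring = 33 + 2·23 = 79
33(ω_s−ω_c) = −79(ω_r−ω_c),  ω_s=0, ω_r=1
33(0−ω_c) = −79(1−ω_c)  ⇒  112ω_c = 79  ⇒  ω_c = 79/112
ω_c/ω_r = 79/112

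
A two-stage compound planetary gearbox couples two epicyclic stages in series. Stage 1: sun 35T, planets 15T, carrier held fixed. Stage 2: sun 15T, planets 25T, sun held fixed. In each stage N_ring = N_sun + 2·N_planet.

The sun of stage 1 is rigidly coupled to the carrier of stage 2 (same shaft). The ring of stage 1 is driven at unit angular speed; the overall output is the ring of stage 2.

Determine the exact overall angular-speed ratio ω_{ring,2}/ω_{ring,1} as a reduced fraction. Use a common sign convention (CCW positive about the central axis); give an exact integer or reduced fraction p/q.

-16/7

Stage 1: N_ring = 35 + 2·15 = 65
Stage 1: 35(ω_s−ω_c) = −65(ω_r−ω_c),  ω_c=0, ω_r=1
Stage 1: ω_s = 0 − (65/35)(1−0) = -13/7
  ⇒ ω_s¹/ω_r¹ = -13/7
Stage 2: N_ring = 15 + 2·25 = 65
Stage 2: 15(ω_s−ω_c) = −65(ω_r−ω_c),  ω_s=0, ω_c=1
Stage 2: ω_r = 1 − (15/65)(0−1) = 16/13
  ⇒ ω_r²/ω_c² = 16/13
Coupling ω_c² = ω_s¹ ⇒ overall = -13/7 × 16/13 = -16/7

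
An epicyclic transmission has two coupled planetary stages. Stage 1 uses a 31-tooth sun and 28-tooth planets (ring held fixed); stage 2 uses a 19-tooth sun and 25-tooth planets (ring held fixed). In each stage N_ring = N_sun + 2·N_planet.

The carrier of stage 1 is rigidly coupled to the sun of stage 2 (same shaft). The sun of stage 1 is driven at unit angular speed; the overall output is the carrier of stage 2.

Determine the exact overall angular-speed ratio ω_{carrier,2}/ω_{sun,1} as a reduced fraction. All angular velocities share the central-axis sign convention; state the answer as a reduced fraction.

589/10384

Stage 1: N_ring = 31 + 2·28 = 87
Stage 1: 31(ω_s−ω_c) = −87(ω_r−ω_c),  ω_r=0, ω_s=1
Stage 1: 31(1−ω_c) = −87(0−ω_c)  ⇒  118ω_c = 31  ⇒  ω_c = 31/118
  ⇒ ω_c¹/ω_s¹ = 31/118
Stage 2: N_ring = 19 + 2·25 = 69
Stage 2: 19(ω_s−ω_c) = −69(ω_r−ω_c),  ω_r=0, ω_s=1
Stage 2: 19(1−ω_c) = −69(0−ω_c)  ⇒  88ω_c = 19  ⇒  ω_c = 19/88
  ⇒ ω_c²/ω_s² = 19/88
Coupling ω_s² = ω_c¹ ⇒ overall = 31/118 × 19/88 = 589/10384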